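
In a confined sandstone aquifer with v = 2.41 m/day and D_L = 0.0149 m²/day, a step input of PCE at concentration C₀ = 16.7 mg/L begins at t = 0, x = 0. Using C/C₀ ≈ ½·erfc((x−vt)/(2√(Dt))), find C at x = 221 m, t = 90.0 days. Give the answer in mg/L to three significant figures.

For a continuous step input, C/C₀ ≈ ½·erfc((x−vt)/(2√(Dt))).
vt = 2.41 × 90.0 = 216.9 m and 2√(Dt) = 2√(0.0149 × 90.0) = 2.316 m.
Argument (x−vt)/(2√(Dt)) = (221 − 216.9)/2.316 = 1.770; ½·erfc(1.770) = 0.006155.
C = 16.7 × 0.006155 = 0.103 mg/L.

0.103 mg/L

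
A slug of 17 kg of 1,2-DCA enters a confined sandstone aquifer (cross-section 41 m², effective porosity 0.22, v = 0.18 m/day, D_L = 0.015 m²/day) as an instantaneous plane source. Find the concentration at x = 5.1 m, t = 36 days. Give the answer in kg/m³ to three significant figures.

For an instantaneous plane source, C(x,t) = M/(n_e·A·√(4πDt)) · exp(−(x−vt)²/(4Dt)), with n_e·A the pore (flow) area.
Plume center vt = 0.18 × 36 = 6.48 m, so the well at 5.1 m is 1.38 m upgradient of the peak.
√(4πDt) = 2.605 m, giving peak height M/(n_e·A·√(4πDt)) = 17/(0.22 × 41 × 2.605) = 0.7235 kg/m³.
(x−vt)²/(4Dt) = (-1.38)²/(4 × 0.015 × 36) = 0.8817; exp(−0.8817) = 0.4141.
C = 0.7235 × 0.4141 = 0.300 kg/m³.

0.300 kg/m³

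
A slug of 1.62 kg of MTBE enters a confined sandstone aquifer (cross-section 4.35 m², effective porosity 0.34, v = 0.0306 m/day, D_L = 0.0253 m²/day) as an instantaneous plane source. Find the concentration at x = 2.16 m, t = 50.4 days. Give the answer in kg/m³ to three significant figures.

For an instantaneous plane source, C(x,t) = M/(n_e·A·√(4πDt)) · exp(−(x−vt)²/(4Dt)), with n_e·A the pore (flow) area.
Plume center vt = 0.0306 × 50.4 = 1.54224 m, so the well at 2.16 m is 0.61776 m downgradient of the peak.
√(4πDt) = 4.003 m, giving peak height M/(n_e·A·√(4πDt)) = 1.62/(0.34 × 4.35 × 4.003) = 0.2736 kg/m³.
(x−vt)²/(4Dt) = (0.61776)²/(4 × 0.0253 × 50.4) = 0.07482; exp(−0.07482) = 0.9279.
C = 0.2736 × 0.9279 = 0.254 kg/m³.

0.254 kg/m³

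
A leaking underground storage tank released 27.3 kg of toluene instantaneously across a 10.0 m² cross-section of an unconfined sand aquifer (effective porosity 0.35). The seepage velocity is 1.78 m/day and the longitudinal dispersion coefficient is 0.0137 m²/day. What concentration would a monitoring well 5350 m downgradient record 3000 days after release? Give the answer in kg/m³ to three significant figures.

For an instantaneous plane source, C(x,t) = M/(n_e·A·√(4πDt)) · exp(−(x−vt)²/(4Dt)), with n_e·A the pore (flow) area.
Plume center vt = 1.78 × 3000 = 5340 m, so the well at 5350 m is 10 m downgradient of the peak.
√(4πDt) = 22.73 m, giving peak height M/(n_e·A·√(4πDt)) = 27.3/(0.35 × 10.0 × 22.73) = 0.3432 kg/m³.
(x−vt)²/(4Dt) = (10)²/(4 × 0.0137 × 3000) = 0.6083; exp(−0.6083) = 0.5443.
C = 0.3432 × 0.5443 = 0.187 kg/m³.

0.187 kg/m³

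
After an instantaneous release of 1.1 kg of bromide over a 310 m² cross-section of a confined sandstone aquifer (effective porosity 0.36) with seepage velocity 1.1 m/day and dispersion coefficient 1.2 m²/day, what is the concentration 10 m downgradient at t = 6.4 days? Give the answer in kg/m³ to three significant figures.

For an instantaneous plane source, C(x,t) = M/(n_e·A·√(4πDt)) · exp(−(x−vt)²/(4Dt)), with n_e·A the pore (flow) area.
Plume center vt = 1.1 × 6.4 = 7.04 m, so the well at 10 m is 2.96 m downgradient of the peak.
√(4πDt) = 9.824 m, giving peak height M/(n_e·A·√(4πDt)) = 1.1/(0.36 × 310 × 9.824) = 0.001003 kg/m³.
(x−vt)²/(4Dt) = (2.96)²/(4 × 1.2 × 6.4) = 0.2852; exp(−0.2852) = 0.7519.
C = 0.001003 × 0.7519 = 0.000754 kg/m³.

0.000754 kg/m³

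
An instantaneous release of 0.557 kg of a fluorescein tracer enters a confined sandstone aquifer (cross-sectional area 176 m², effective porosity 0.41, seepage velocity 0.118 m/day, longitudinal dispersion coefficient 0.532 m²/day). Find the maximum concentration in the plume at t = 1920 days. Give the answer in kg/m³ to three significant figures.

6.81e-05 kg/m³

The peak of an instantaneous 1D plume sits at x = vt; there the Gaussian factor is 1 and C_max = M/(n_e·A·√(4πDt)), where n_e·A is the pore area the mass is dissolved in.
√(4πDt) = √(4π × 0.532 × 1920) = 113.3 m, so C_max = 0.557/(0.41 × 176 × 113.3) = 6.81e-05 kg/m³.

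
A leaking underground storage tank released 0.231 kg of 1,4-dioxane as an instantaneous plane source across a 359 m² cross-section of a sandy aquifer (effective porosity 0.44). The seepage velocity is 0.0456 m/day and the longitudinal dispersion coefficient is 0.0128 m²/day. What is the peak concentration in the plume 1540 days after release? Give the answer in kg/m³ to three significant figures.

9.29e-05 kg/m³

The peak of an instantaneous 1D plume sits at x = vt; there the Gaussian factor is 1 and C_max = M/(n_e·A·√(4πDt)), where n_e·A is the pore area the mass is dissolved in.
√(4πDt) = √(4π × 0.0128 × 1540) = 15.74 m, so C_max = 0.231/(0.44 × 359 × 15.74) = 9.29e-05 kg/m³.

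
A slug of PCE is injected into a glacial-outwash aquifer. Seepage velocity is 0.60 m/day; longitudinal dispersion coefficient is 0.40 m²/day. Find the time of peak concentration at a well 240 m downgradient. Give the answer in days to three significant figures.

For the 1D instantaneous-source solution, setting ∂C/∂t = 0 at fixed x gives v²t² + 2Dt − x² = 0, so t = (√(D² + v²x²) − D)/v².
√(D² + v²x²) = √(0.40² + 0.60² × 240²) = 144.0; v² = 0.36.
t = (144.0 − 0.40)/0.36 = 399 days (vs. the pure-advection estimate x/v = 400 d).

399 days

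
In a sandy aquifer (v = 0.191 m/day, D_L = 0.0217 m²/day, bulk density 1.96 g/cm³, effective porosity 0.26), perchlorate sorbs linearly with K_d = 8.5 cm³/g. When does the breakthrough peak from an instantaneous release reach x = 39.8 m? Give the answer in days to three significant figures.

13500 days

Retardation factor R = 1 + ρ_b·K_d/n = 1 + 1.96 × 8.5/0.26 = 65.08.
Sorption retards both mechanisms: v_R = v/R = 0.002935 m/day, D_R = D/R = 0.0003334 m²/day.
Peak time from v_R²t² + 2D_R t − x² = 0: t = (√(D_R² + v_R²x²) − D_R)/v_R².
√(D_R² + v_R²x²) = √(0.0003334² + 0.002935² × 39.8²) = 0.1168; v_R² = 8.614e-06.
t = (0.1168 − 0.0003334)/8.614e-06 = 13500 days.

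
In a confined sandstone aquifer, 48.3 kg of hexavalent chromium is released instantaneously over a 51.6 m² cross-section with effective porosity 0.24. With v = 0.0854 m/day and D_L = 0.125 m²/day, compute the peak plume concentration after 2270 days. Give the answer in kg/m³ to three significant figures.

The peak of an instantaneous 1D plume sits at x = vt; there the Gaussian factor is 1 and C_max = M/(n_e·A·√(4πDt)), where n_e·A is the pore area the mass is dissolved in.
√(4πDt) = √(4π × 0.125 × 2270) = 59.71 m, so C_max = 48.3/(0.24 × 51.6 × 59.71) = 0.0653 kg/m³.

0.0653 kg/m³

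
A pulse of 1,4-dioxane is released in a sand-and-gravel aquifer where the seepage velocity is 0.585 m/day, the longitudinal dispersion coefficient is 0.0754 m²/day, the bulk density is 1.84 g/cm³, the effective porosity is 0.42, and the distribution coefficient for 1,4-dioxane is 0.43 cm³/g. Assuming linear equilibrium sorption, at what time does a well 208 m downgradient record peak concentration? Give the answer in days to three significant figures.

Retardation factor R = 1 + ρ_b·K_d/n = 1 + 1.84 × 0.43/0.42 = 2.884.
Sorption retards both mechanisms: v_R = v/R = 0.2028 m/day, D_R = D/R = 0.02614 m²/day.
Peak time from v_R²t² + 2D_R t − x² = 0: t = (√(D_R² + v_R²x²) − D_R)/v_R².
√(D_R² + v_R²x²) = √(0.02614² + 0.2028² × 208²) = 42.18; v_R² = 0.04113.
t = (42.18 − 0.02614)/0.04113 = 1020 days.

1020 days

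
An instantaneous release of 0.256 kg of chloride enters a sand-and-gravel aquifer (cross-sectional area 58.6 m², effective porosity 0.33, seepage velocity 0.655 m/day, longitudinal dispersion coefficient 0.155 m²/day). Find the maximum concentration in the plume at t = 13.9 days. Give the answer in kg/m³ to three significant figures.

0.00254 kg/m³

The peak of an instantaneous 1D plume sits at x = vt; there the Gaussian factor is 1 and C_max = M/(n_e·A·√(4πDt)), where n_e·A is the pore area the mass is dissolved in.
√(4πDt) = √(4π × 0.155 × 13.9) = 5.203 m, so C_max = 0.256/(0.33 × 58.6 × 5.203) = 0.00254 kg/m³.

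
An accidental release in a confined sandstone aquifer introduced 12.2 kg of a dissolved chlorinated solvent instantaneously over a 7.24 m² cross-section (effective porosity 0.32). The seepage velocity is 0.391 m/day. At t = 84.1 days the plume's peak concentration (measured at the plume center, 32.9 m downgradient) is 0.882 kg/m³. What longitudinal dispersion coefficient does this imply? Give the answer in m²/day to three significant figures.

At the plume center C_max = M/(n_e·A·√(4πDt)), so D = M²/(4πt·(n_e·A·C_max)²).
n_e·A·C_max = 0.32 × 7.24 × 0.882 = 2.043 kg/m.
D = 12.2²/(4π × 84.1 × 2.043²) = 0.0337 m²/day.

0.0337 m²/day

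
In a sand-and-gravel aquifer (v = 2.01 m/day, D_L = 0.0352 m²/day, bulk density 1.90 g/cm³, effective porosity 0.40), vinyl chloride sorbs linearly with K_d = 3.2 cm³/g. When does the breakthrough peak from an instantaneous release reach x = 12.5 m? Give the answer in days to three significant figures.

101 days

Retardation factor R = 1 + ρ_b·K_d/n = 1 + 1.90 × 3.2/0.40 = 16.20.
Sorption retards both mechanisms: v_R = v/R = 0.1241 m/day, D_R = D/R = 0.002173 m²/day.
Peak time from v_R²t² + 2D_R t − x² = 0: t = (√(D_R² + v_R²x²) − D_R)/v_R².
√(D_R² + v_R²x²) = √(0.002173² + 0.1241² × 12.5²) = 1.551; v_R² = 0.01540.
t = (1.551 − 0.002173)/0.01540 = 101 days.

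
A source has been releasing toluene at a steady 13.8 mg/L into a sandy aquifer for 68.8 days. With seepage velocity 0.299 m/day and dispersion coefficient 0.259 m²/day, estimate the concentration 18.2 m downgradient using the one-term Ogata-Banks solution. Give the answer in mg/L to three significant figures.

For a continuous step input, C/C₀ ≈ ½·erfc((x−vt)/(2√(Dt))).
vt = 0.299 × 68.8 = 20.5712 m and 2√(Dt) = 2√(0.259 × 68.8) = 8.443 m.
Argument (x−vt)/(2√(Dt)) = (18.2 − 20.5712)/8.443 = -0.2808; ½·erfc(-0.2808) = 0.6544.
C = 13.8 × 0.6544 = 9.03 mg/L.

9.03 mg/L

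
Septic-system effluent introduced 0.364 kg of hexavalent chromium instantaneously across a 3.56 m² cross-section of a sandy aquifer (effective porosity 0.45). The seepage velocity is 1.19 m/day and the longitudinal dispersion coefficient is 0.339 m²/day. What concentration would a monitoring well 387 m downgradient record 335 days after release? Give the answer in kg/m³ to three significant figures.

For an instantaneous plane source, C(x,t) = M/(n_e·A·√(4πDt)) · exp(−(x−vt)²/(4Dt)), with n_e·A the pore (flow) area.
Plume center vt = 1.19 × 335 = 398.65 m, so the well at 387 m is 11.65 m upgradient of the peak.
√(4πDt) = 37.78 m, giving peak height M/(n_e·A·√(4πDt)) = 0.364/(0.45 × 3.56 × 37.78) = 0.006014 kg/m³.
(x−vt)²/(4Dt) = (-11.65)²/(4 × 0.339 × 335) = 0.2988; exp(−0.2988) = 0.7417.
C = 0.006014 × 0.7417 = 0.00446 kg/m³.

0.00446 kg/m³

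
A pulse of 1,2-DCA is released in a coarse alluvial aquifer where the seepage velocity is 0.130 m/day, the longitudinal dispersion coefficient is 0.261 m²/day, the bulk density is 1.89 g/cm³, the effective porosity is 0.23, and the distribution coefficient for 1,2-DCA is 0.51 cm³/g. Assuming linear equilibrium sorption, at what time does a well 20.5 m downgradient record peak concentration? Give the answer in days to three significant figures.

Retardation factor R = 1 + ρ_b·K_d/n = 1 + 1.89 × 0.51/0.23 = 5.191.
Sorption retards both mechanisms: v_R = v/R = 0.02504 m/day, D_R = D/R = 0.05028 m²/day.
Peak time from v_R²t² + 2D_R t − x² = 0: t = (√(D_R² + v_R²x²) − D_R)/v_R².
√(D_R² + v_R²x²) = √(0.05028² + 0.02504² × 20.5²) = 0.5158; v_R² = 0.0006270.
t = (0.5158 − 0.05028)/0.0006270 = 742 days.

742 days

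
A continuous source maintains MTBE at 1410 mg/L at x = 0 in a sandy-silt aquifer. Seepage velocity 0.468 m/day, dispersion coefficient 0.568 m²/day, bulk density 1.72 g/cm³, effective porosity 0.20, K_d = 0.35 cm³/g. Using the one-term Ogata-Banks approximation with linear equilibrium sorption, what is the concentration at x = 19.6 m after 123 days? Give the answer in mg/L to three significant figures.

Retardation factor R = 1 + ρ_b·K_d/n = 1 + 1.72 × 0.35/0.20 = 4.010.
Sorption retards both mechanisms: v_R = v/R = 0.1167 m/day, D_R = D/R = 0.1416 m²/day.
v_R·t = 0.1167 × 123 = 14.3541 m; 2√(D_R t) = 8.347 m; argument = (19.6 − 14.3541)/8.347 = 0.6285.
C = C₀ × ½·erfc(0.6285) = 1410 × 0.1870 = 264 mg/L.

264 mg/L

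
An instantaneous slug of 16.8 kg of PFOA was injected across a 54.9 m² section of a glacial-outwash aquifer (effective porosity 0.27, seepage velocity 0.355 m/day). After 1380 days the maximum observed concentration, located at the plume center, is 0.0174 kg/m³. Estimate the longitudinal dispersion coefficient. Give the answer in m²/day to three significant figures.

0.245 m²/day

At the plume center C_max = M/(n_e·A·√(4πDt)), so D = M²/(4πt·(n_e·A·C_max)²).
n_e·A·C_max = 0.27 × 54.9 × 0.0174 = 0.2579 kg/m.
D = 16.8²/(4π × 1380 × 0.2579²) = 0.245 m²/day.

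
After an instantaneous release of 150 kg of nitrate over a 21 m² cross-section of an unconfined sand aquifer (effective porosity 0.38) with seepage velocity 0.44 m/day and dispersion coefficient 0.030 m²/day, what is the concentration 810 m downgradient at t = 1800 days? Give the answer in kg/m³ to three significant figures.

For an instantaneous plane source, C(x,t) = M/(n_e·A·√(4πDt)) · exp(−(x−vt)²/(4Dt)), with n_e·A the pore (flow) area.
Plume center vt = 0.44 × 1800 = 792 m, so the well at 810 m is 18 m downgradient of the peak.
√(4πDt) = 26.05 m, giving peak height M/(n_e·A·√(4πDt)) = 150/(0.38 × 21 × 26.05) = 0.7216 kg/m³.
(x−vt)²/(4Dt) = (18)²/(4 × 0.030 × 1800) = 1.500; exp(−1.500) = 0.2231.
C = 0.7216 × 0.2231 = 0.161 kg/m³.

0.161 kg/m³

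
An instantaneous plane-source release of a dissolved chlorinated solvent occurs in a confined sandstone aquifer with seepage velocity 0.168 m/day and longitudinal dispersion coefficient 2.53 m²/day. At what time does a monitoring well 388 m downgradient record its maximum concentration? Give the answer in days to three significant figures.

2220 days

For the 1D instantaneous-source solution, setting ∂C/∂t = 0 at fixed x gives v²t² + 2Dt − x² = 0, so t = (√(D² + v²x²) − D)/v².
√(D² + v²x²) = √(2.53² + 0.168² × 388²) = 65.23; v² = 0.028224.
t = (65.23 − 2.53)/0.028224 = 2220 days (vs. the pure-advection estimate x/v = 2310 d).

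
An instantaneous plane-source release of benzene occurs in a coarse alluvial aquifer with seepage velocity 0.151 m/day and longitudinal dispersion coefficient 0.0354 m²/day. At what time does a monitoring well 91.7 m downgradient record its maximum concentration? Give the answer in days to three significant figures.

606 days

For the 1D instantaneous-source solution, setting ∂C/∂t = 0 at fixed x gives v²t² + 2Dt − x² = 0, so t = (√(D² + v²x²) − D)/v².
√(D² + v²x²) = √(0.0354² + 0.151² × 91.7²) = 13.85; v² = 0.022801.
t = (13.85 − 0.0354)/0.022801 = 606 days (vs. the pure-advection estimate x/v = 607 d).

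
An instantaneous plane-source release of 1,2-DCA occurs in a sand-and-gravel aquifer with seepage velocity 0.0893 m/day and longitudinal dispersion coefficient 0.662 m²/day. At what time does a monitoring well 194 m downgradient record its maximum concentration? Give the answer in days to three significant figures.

For the 1D instantaneous-source solution, setting ∂C/∂t = 0 at fixed x gives v²t² + 2Dt − x² = 0, so t = (√(D² + v²x²) − D)/v².
√(D² + v²x²) = √(0.662² + 0.0893² × 194²) = 17.34; v² = 0.00797449.
t = (17.34 − 0.662)/0.00797449 = 2090 days (vs. the pure-advection estimate x/v = 2170 d).

2090 days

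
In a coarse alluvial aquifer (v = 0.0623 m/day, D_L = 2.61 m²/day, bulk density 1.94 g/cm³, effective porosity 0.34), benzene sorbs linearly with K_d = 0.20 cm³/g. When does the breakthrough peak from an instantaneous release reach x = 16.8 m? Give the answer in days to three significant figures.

111 days

Retardation factor R = 1 + ρ_b·K_d/n = 1 + 1.94 × 0.20/0.34 = 2.141.
Sorption retards both mechanisms: v_R = v/R = 0.02910 m/day, D_R = D/R = 1.219 m²/day.
Peak time from v_R²t² + 2D_R t − x² = 0: t = (√(D_R² + v_R²x²) − D_R)/v_R².
√(D_R² + v_R²x²) = √(1.219² + 0.02910² × 16.8²) = 1.313; v_R² = 0.0008468.
t = (1.313 − 1.219)/0.0008468 = 111 days.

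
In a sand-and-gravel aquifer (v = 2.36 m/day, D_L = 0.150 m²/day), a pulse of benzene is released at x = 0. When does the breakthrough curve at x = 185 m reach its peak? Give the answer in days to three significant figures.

78.4 days

For the 1D instantaneous-source solution, setting ∂C/∂t = 0 at fixed x gives v²t² + 2Dt − x² = 0, so t = (√(D² + v²x²) − D)/v².
√(D² + v²x²) = √(0.150² + 2.36² × 185²) = 436.6; v² = 5.5696.
t = (436.6 − 0.150)/5.5696 = 78.4 days (vs. the pure-advection estimate x/v = 78.4 d).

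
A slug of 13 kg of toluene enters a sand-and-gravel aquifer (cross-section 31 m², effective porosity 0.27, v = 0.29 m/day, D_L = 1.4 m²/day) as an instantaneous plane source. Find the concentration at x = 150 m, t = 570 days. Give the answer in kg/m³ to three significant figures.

For an instantaneous plane source, C(x,t) = M/(n_e·A·√(4πDt)) · exp(−(x−vt)²/(4Dt)), with n_e·A the pore (flow) area.
Plume center vt = 0.29 × 570 = 165.3 m, so the well at 150 m is 15.3 m upgradient of the peak.
√(4πDt) = 100.1 m, giving peak height M/(n_e·A·√(4πDt)) = 13/(0.27 × 31 × 100.1) = 0.01552 kg/m³.
(x−vt)²/(4Dt) = (-15.3)²/(4 × 1.4 × 570) = 0.07334; exp(−0.07334) = 0.9293.
C = 0.01552 × 0.9293 = 0.0144 kg/m³.

0.0144 kg/m³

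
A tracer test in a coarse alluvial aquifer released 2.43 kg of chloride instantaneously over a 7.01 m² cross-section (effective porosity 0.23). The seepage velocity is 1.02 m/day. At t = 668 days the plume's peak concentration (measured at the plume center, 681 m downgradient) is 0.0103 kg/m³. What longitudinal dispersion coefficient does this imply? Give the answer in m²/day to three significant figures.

2.55 m²/day

At the plume center C_max = M/(n_e·A·√(4πDt)), so D = M²/(4πt·(n_e·A·C_max)²).
n_e·A·C_max = 0.23 × 7.01 × 0.0103 = 0.01661 kg/m.
D = 2.43²/(4π × 668 × 0.01661²) = 2.55 m²/day.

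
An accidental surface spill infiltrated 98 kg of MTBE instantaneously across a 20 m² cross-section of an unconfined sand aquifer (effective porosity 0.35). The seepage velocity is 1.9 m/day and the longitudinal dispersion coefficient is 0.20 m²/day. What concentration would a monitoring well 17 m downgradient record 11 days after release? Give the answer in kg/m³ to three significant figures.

0.473 kg/m³

For an instantaneous plane source, C(x,t) = M/(n_e·A·√(4πDt)) · exp(−(x−vt)²/(4Dt)), with n_e·A the pore (flow) area.
Plume center vt = 1.9 × 11 = 20.9 m, so the well at 17 m is 3.9 m upgradient of the peak.
√(4πDt) = 5.258 m, giving peak height M/(n_e·A·√(4πDt)) = 98/(0.35 × 20 × 5.258) = 2.663 kg/m³.
(x−vt)²/(4Dt) = (-3.9)²/(4 × 0.20 × 11) = 1.728; exp(−1.728) = 0.1776.
C = 2.663 × 0.1776 = 0.473 kg/m³.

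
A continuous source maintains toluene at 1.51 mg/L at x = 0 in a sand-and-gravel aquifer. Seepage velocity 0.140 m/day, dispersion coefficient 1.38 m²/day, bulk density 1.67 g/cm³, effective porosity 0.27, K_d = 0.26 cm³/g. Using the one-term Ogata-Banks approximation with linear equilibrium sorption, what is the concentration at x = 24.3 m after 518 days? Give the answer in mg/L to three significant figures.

0.845 mg/L

Retardation factor R = 1 + ρ_b·K_d/n = 1 + 1.67 × 0.26/0.27 = 2.608.
Sorption retards both mechanisms: v_R = v/R = 0.05368 m/day, D_R = D/R = 0.5291 m²/day.
v_R·t = 0.05368 × 518 = 27.80624 m; 2√(D_R t) = 33.11 m; argument = (24.3 − 27.80624)/33.11 = -0.1059.
C = C₀ × ½·erfc(-0.1059) = 1.51 × 0.5595 = 0.845 mg/L.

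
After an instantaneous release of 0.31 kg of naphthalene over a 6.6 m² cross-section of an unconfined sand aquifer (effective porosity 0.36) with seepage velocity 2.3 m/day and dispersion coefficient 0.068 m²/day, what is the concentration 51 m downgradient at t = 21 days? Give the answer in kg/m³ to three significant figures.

0.00860 kg/m³

For an instantaneous plane source, C(x,t) = M/(n_e·A·√(4πDt)) · exp(−(x−vt)²/(4Dt)), with n_e·A the pore (flow) area.
Plume center vt = 2.3 × 21 = 48.3 m, so the well at 51 m is 2.7 m downgradient of the peak.
√(4πDt) = 4.236 m, giving peak height M/(n_e·A·√(4πDt)) = 0.31/(0.36 × 6.6 × 4.236) = 0.03080 kg/m³.
(x−vt)²/(4Dt) = (2.7)²/(4 × 0.068 × 21) = 1.276; exp(−1.276) = 0.2792.
C = 0.03080 × 0.2792 = 0.00860 kg/m³.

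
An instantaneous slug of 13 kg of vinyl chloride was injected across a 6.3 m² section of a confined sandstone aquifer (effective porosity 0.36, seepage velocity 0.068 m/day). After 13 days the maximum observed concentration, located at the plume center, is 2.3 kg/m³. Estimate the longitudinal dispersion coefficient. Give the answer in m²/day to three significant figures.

0.0380 m²/day

At the plume center C_max = M/(n_e·A·√(4πDt)), so D = M²/(4πt·(n_e·A·C_max)²).
n_e·A·C_max = 0.36 × 6.3 × 2.3 = 5.216 kg/m.
D = 13²/(4π × 13 × 5.216²) = 0.0380 m²/day.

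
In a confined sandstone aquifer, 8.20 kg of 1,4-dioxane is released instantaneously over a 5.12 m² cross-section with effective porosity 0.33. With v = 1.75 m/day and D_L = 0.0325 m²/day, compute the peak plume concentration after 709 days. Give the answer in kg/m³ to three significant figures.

0.285 kg/m³

The peak of an instantaneous 1D plume sits at x = vt; there the Gaussian factor is 1 and C_max = M/(n_e·A·√(4πDt)), where n_e·A is the pore area the mass is dissolved in.
√(4πDt) = √(4π × 0.0325 × 709) = 17.02 m, so C_max = 8.20/(0.33 × 5.12 × 17.02) = 0.285 kg/m³.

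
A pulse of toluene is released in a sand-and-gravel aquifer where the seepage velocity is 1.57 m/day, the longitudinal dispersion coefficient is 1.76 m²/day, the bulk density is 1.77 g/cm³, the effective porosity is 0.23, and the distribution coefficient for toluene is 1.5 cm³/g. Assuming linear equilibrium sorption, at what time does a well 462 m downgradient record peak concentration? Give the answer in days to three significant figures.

3680 days

Retardation factor R = 1 + ρ_b·K_d/n = 1 + 1.77 × 1.5/0.23 = 12.54.
Sorption retards both mechanisms: v_R = v/R = 0.1252 m/day, D_R = D/R = 0.1404 m²/day.
Peak time from v_R²t² + 2D_R t − x² = 0: t = (√(D_R² + v_R²x²) − D_R)/v_R².
√(D_R² + v_R²x²) = √(0.1404² + 0.1252² × 462²) = 57.84; v_R² = 0.01568.
t = (57.84 − 0.1404)/0.01568 = 3680 days.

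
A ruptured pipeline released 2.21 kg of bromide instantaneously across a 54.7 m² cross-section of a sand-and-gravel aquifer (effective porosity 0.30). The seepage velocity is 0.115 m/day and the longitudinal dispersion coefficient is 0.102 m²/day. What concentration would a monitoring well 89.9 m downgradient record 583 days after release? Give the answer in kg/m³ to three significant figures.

For an instantaneous plane source, C(x,t) = M/(n_e·A·√(4πDt)) · exp(−(x−vt)²/(4Dt)), with n_e·A the pore (flow) area.
Plume center vt = 0.115 × 583 = 67.045 m, so the well at 89.9 m is 22.855 m downgradient of the peak.
√(4πDt) = 27.34 m, giving peak height M/(n_e·A·√(4πDt)) = 2.21/(0.30 × 54.7 × 27.34) = 0.004926 kg/m³.
(x−vt)²/(4Dt) = (22.855)²/(4 × 0.102 × 583) = 2.196; exp(−2.196) = 0.1112.
C = 0.004926 × 0.1112 = 0.000548 kg/m³.

0.000548 kg/m³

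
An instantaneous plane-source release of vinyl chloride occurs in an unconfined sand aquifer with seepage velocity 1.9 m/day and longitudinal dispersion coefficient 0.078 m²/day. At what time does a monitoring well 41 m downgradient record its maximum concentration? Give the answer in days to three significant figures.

For the 1D instantaneous-source solution, setting ∂C/∂t = 0 at fixed x gives v²t² + 2Dt − x² = 0, so t = (√(D² + v²x²) − D)/v².
√(D² + v²x²) = √(0.078² + 1.9² × 41²) = 77.90; v² = 3.61.
t = (77.90 − 0.078)/3.61 = 21.6 days (vs. the pure-advection estimate x/v = 21.6 d).

21.6 days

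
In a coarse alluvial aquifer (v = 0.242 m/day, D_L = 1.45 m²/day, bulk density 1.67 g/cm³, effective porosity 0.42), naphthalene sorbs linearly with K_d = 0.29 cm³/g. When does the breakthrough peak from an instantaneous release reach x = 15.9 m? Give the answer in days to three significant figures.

Retardation factor R = 1 + ρ_b·K_d/n = 1 + 1.67 × 0.29/0.42 = 2.153.
Sorption retards both mechanisms: v_R = v/R = 0.1124 m/day, D_R = D/R = 0.6735 m²/day.
Peak time from v_R²t² + 2D_R t − x² = 0: t = (√(D_R² + v_R²x²) − D_R)/v_R².
√(D_R² + v_R²x²) = √(0.6735² + 0.1124² × 15.9²) = 1.910; v_R² = 0.01263.
t = (1.910 − 0.6735)/0.01263 = 97.9 days.

97.9 days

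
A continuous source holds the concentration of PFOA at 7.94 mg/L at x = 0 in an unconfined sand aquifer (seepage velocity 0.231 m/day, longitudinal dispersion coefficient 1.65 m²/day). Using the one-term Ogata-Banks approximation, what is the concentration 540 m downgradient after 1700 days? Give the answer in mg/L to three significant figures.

0.195 mg/L

For a continuous step input, C/C₀ ≈ ½·erfc((x−vt)/(2√(Dt))).
vt = 0.231 × 1700 = 392.7 m and 2√(Dt) = 2√(1.65 × 1700) = 105.9 m.
Argument (x−vt)/(2√(Dt)) = (540 − 392.7)/105.9 = 1.391; ½·erfc(1.391) = 0.02458.
C = 7.94 × 0.02458 = 0.195 mg/L.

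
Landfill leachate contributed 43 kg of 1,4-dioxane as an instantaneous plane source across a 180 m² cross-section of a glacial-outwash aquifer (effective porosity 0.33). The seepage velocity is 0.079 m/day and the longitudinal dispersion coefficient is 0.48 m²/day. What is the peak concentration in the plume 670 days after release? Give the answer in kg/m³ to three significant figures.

0.0114 kg/m³

The peak of an instantaneous 1D plume sits at x = vt; there the Gaussian factor is 1 and C_max = M/(n_e·A·√(4πDt)), where n_e·A is the pore area the mass is dissolved in.
√(4πDt) = √(4π × 0.48 × 670) = 63.57 m, so C_max = 43/(0.33 × 180 × 63.57) = 0.0114 kg/m³.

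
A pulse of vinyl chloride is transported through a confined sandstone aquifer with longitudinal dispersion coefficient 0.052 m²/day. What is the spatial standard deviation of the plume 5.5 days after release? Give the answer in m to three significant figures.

0.756 m

Dispersive spreading gives a Gaussian with σ² = 2Dt; advection only shifts the center.
σ = √(2 × 0.052 × 5.5) = 0.756 m.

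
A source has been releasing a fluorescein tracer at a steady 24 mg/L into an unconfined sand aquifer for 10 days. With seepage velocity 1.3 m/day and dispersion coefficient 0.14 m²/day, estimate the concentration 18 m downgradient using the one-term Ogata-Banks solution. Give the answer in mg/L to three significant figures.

For a continuous step input, C/C₀ ≈ ½·erfc((x−vt)/(2√(Dt))).
vt = 1.3 × 10 = 13 m and 2√(Dt) = 2√(0.14 × 10) = 2.366 m.
Argument (x−vt)/(2√(Dt)) = (18 − 13)/2.366 = 2.113; ½·erfc(2.113) = 0.001403.
C = 24 × 0.001403 = 0.0337 mg/L.

0.0337 mg/L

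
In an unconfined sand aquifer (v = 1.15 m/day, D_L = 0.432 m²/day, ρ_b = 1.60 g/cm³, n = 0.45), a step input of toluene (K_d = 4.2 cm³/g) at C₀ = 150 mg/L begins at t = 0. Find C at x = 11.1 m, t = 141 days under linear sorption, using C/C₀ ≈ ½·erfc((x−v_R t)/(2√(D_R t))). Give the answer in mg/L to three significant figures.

Retardation factor R = 1 + ρ_b·K_d/n = 1 + 1.60 × 4.2/0.45 = 15.93.
Sorption retards both mechanisms: v_R = v/R = 0.07219 m/day, D_R = D/R = 0.02712 m²/day.
v_R·t = 0.07219 × 141 = 10.17879 m; 2√(D_R t) = 3.911 m; argument = (11.1 − 10.17879)/3.911 = 0.2355.
C = C₀ × ½·erfc(0.2355) = 150 × 0.3695 = 55.4 mg/L.

55.4 mg/L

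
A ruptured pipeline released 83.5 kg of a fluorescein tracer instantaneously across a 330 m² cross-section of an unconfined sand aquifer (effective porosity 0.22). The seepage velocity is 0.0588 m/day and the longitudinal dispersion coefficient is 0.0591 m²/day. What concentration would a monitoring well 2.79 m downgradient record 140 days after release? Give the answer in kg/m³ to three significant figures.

For an instantaneous plane source, C(x,t) = M/(n_e·A·√(4πDt)) · exp(−(x−vt)²/(4Dt)), with n_e·A the pore (flow) area.
Plume center vt = 0.0588 × 140 = 8.232 m, so the well at 2.79 m is 5.442 m upgradient of the peak.
√(4πDt) = 10.20 m, giving peak height M/(n_e·A·√(4πDt)) = 83.5/(0.22 × 330 × 10.20) = 0.1128 kg/m³.
(x−vt)²/(4Dt) = (-5.442)²/(4 × 0.0591 × 140) = 0.8948; exp(−0.8948) = 0.4087.
C = 0.1128 × 0.4087 = 0.0461 kg/m³.

0.0461 kg/m³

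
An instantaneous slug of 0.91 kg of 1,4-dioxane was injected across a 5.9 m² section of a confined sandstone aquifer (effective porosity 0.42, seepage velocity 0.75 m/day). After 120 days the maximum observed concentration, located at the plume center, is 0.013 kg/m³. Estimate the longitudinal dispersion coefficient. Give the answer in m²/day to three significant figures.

At the plume center C_max = M/(n_e·A·√(4πDt)), so D = M²/(4πt·(n_e·A·C_max)²).
n_e·A·C_max = 0.42 × 5.9 × 0.013 = 0.03221 kg/m.
D = 0.91²/(4π × 120 × 0.03221²) = 0.529 m²/day.

0.529 m²/day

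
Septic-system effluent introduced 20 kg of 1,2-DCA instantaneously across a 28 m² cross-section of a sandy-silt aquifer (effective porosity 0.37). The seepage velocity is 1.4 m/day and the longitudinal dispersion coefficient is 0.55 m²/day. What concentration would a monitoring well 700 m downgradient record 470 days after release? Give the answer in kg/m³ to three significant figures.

0.00615 kg/m³

For an instantaneous plane source, C(x,t) = M/(n_e·A·√(4πDt)) · exp(−(x−vt)²/(4Dt)), with n_e·A the pore (flow) area.
Plume center vt = 1.4 × 470 = 658 m, so the well at 700 m is 42 m downgradient of the peak.
√(4πDt) = 56.99 m, giving peak height M/(n_e·A·√(4πDt)) = 20/(0.37 × 28 × 56.99) = 0.03387 kg/m³.
(x−vt)²/(4Dt) = (42)²/(4 × 0.55 × 470) = 1.706; exp(−1.706) = 0.1816.
C = 0.03387 × 0.1816 = 0.00615 kg/m³.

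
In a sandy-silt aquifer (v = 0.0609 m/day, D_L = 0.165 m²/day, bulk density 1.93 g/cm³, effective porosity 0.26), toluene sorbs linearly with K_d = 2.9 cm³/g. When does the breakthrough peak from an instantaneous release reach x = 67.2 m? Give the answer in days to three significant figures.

23900 days

Retardation factor R = 1 + ρ_b·K_d/n = 1 + 1.93 × 2.9/0.26 = 22.53.
Sorption retards both mechanisms: v_R = v/R = 0.002703 m/day, D_R = D/R = 0.007324 m²/day.
Peak time from v_R²t² + 2D_R t − x² = 0: t = (√(D_R² + v_R²x²) − D_R)/v_R².
√(D_R² + v_R²x²) = √(0.007324² + 0.002703² × 67.2²) = 0.1818; v_R² = 7.306e-06.
t = (0.1818 − 0.007324)/7.306e-06 = 23900 days.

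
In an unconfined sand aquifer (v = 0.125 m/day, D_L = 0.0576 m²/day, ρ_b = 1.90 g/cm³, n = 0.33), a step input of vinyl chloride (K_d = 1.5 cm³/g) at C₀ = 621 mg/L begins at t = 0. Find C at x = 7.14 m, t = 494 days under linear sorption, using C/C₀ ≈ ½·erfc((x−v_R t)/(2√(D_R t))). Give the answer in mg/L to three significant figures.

Retardation factor R = 1 + ρ_b·K_d/n = 1 + 1.90 × 1.5/0.33 = 9.636.
Sorption retards both mechanisms: v_R = v/R = 0.01297 m/day, D_R = D/R = 0.005978 m²/day.
v_R·t = 0.01297 × 494 = 6.40718 m; 2√(D_R t) = 3.437 m; argument = (7.14 − 6.40718)/3.437 = 0.2132.
C = C₀ × ½·erfc(0.2132) = 621 × 0.3815 = 237 mg/L.

237 mg/L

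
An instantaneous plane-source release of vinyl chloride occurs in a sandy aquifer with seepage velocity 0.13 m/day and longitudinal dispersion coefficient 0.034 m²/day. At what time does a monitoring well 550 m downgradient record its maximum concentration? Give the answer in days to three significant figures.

For the 1D instantaneous-source solution, setting ∂C/∂t = 0 at fixed x gives v²t² + 2Dt − x² = 0, so t = (√(D² + v²x²) − D)/v².
√(D² + v²x²) = √(0.034² + 0.13² × 550²) = 71.50; v² = 0.0169.
t = (71.50 − 0.034)/0.0169 = 4230 days (vs. the pure-advection estimate x/v = 4230 d).

4230 days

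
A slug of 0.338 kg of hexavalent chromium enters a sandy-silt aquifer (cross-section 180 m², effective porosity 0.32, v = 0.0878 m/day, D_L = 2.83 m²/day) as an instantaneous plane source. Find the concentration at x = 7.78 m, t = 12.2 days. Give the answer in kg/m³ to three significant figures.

For an instantaneous plane source, C(x,t) = M/(n_e·A·√(4πDt)) · exp(−(x−vt)²/(4Dt)), with n_e·A the pore (flow) area.
Plume center vt = 0.0878 × 12.2 = 1.07116 m, so the well at 7.78 m is 6.70884 m downgradient of the peak.
√(4πDt) = 20.83 m, giving peak height M/(n_e·A·√(4πDt)) = 0.338/(0.32 × 180 × 20.83) = 0.0002817 kg/m³.
(x−vt)²/(4Dt) = (6.70884)²/(4 × 2.83 × 12.2) = 0.3259; exp(−0.3259) = 0.7219.
C = 0.0002817 × 0.7219 = 0.000203 kg/m³.

0.000203 kg/m³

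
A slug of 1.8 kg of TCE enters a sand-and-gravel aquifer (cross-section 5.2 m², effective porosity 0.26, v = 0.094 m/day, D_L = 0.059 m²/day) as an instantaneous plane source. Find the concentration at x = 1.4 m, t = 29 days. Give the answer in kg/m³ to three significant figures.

For an instantaneous plane source, C(x,t) = M/(n_e·A·√(4πDt)) · exp(−(x−vt)²/(4Dt)), with n_e·A the pore (flow) area.
Plume center vt = 0.094 × 29 = 2.726 m, so the well at 1.4 m is 1.326 m upgradient of the peak.
√(4πDt) = 4.637 m, giving peak height M/(n_e·A·√(4πDt)) = 1.8/(0.26 × 5.2 × 4.637) = 0.2871 kg/m³.
(x−vt)²/(4Dt) = (-1.326)²/(4 × 0.059 × 29) = 0.2569; exp(−0.2569) = 0.7734.
C = 0.2871 × 0.7734 = 0.222 kg/m³.

0.222 kg/m³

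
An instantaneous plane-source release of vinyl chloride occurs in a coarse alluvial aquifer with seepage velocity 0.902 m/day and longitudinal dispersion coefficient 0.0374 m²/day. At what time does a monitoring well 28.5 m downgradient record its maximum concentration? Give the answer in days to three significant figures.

For the 1D instantaneous-source solution, setting ∂C/∂t = 0 at fixed x gives v²t² + 2Dt − x² = 0, so t = (√(D² + v²x²) − D)/v².
√(D² + v²x²) = √(0.0374² + 0.902² × 28.5²) = 25.71; v² = 0.813604.
t = (25.71 − 0.0374)/0.813604 = 31.6 days (vs. the pure-advection estimate x/v = 31.6 d).

31.6 days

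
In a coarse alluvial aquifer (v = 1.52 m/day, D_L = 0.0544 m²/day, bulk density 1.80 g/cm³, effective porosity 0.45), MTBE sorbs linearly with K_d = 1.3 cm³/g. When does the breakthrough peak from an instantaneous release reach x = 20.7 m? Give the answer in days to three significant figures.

84.3 days

Retardation factor R = 1 + ρ_b·K_d/n = 1 + 1.80 × 1.3/0.45 = 6.200.
Sorption retards both mechanisms: v_R = v/R = 0.2452 m/day, D_R = D/R = 0.008774 m²/day.
Peak time from v_R²t² + 2D_R t − x² = 0: t = (√(D_R² + v_R²x²) − D_R)/v_R².
√(D_R² + v_R²x²) = √(0.008774² + 0.2452² × 20.7²) = 5.076; v_R² = 0.06012.
t = (5.076 − 0.008774)/0.06012 = 84.3 days.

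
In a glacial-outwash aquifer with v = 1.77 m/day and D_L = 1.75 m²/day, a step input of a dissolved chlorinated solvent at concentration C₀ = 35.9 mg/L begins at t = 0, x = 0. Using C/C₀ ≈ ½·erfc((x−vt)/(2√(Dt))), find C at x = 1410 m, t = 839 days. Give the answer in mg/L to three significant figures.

For a continuous step input, C/C₀ ≈ ½·erfc((x−vt)/(2√(Dt))).
vt = 1.77 × 839 = 1485.03 m and 2√(Dt) = 2√(1.75 × 839) = 76.64 m.
Argument (x−vt)/(2√(Dt)) = (1410 − 1485.03)/76.64 = -0.9790; ½·erfc(-0.9790) = 0.9169.
C = 35.9 × 0.9169 = 32.9 mg/L.

32.9 mg/L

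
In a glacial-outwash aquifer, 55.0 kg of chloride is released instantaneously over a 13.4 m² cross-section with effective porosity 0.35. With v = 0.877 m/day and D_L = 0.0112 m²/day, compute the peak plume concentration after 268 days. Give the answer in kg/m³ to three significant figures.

The peak of an instantaneous 1D plume sits at x = vt; there the Gaussian factor is 1 and C_max = M/(n_e·A·√(4πDt)), where n_e·A is the pore area the mass is dissolved in.
√(4πDt) = √(4π × 0.0112 × 268) = 6.142 m, so C_max = 55.0/(0.35 × 13.4 × 6.142) = 1.91 kg/m³.

1.91 kg/m³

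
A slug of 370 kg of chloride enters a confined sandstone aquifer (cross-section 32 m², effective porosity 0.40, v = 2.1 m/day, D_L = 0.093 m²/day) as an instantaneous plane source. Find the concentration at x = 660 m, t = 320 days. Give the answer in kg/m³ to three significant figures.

0.446 kg/m³

For an instantaneous plane source, C(x,t) = M/(n_e·A·√(4πDt)) · exp(−(x−vt)²/(4Dt)), with n_e·A the pore (flow) area.
Plume center vt = 2.1 × 320 = 672 m, so the well at 660 m is 12 m upgradient of the peak.
√(4πDt) = 19.34 m, giving peak height M/(n_e·A·√(4πDt)) = 370/(0.40 × 32 × 19.34) = 1.495 kg/m³.
(x−vt)²/(4Dt) = (-12)²/(4 × 0.093 × 320) = 1.210; exp(−1.210) = 0.2982.
C = 1.495 × 0.2982 = 0.446 kg/m³.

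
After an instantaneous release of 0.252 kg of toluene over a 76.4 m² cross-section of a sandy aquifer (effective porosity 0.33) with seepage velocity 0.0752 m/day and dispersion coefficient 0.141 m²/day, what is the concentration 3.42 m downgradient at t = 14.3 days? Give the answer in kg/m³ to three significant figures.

For an instantaneous plane source, C(x,t) = M/(n_e·A·√(4πDt)) · exp(−(x−vt)²/(4Dt)), with n_e·A the pore (flow) area.
Plume center vt = 0.0752 × 14.3 = 1.07536 m, so the well at 3.42 m is 2.34464 m downgradient of the peak.
√(4πDt) = 5.034 m, giving peak height M/(n_e·A·√(4πDt)) = 0.252/(0.33 × 76.4 × 5.034) = 0.001986 kg/m³.
(x−vt)²/(4Dt) = (2.34464)²/(4 × 0.141 × 14.3) = 0.6816; exp(−0.6816) = 0.5058.
C = 0.001986 × 0.5058 = 0.00100 kg/m³.

0.00100 kg/m³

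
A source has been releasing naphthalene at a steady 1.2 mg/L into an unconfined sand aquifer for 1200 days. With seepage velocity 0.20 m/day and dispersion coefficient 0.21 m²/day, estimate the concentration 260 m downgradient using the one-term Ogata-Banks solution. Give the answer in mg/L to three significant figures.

For a continuous step input, C/C₀ ≈ ½·erfc((x−vt)/(2√(Dt))).
vt = 0.20 × 1200 = 240 m and 2√(Dt) = 2√(0.21 × 1200) = 31.75 m.
Argument (x−vt)/(2√(Dt)) = (260 − 240)/31.75 = 0.6299; ½·erfc(0.6299) = 0.1865.
C = 1.2 × 0.1865 = 0.224 mg/L.

0.224 mg/L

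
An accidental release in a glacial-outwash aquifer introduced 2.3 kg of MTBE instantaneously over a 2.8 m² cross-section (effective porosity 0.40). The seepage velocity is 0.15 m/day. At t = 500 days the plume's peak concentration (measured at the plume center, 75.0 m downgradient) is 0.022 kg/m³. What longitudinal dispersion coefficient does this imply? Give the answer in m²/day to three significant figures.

1.39 m²/day

At the plume center C_max = M/(n_e·A·√(4πDt)), so D = M²/(4πt·(n_e·A·C_max)²).
n_e·A·C_max = 0.40 × 2.8 × 0.022 = 0.02464 kg/m.
D = 2.3²/(4π × 500 × 0.02464²) = 1.39 m²/day.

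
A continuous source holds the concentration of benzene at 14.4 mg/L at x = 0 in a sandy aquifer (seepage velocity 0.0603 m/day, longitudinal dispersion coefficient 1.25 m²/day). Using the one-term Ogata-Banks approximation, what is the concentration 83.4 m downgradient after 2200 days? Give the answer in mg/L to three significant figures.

10.8 mg/L

For a continuous step input, C/C₀ ≈ ½·erfc((x−vt)/(2√(Dt))).
vt = 0.0603 × 2200 = 132.66 m and 2√(Dt) = 2√(1.25 × 2200) = 104.9 m.
Argument (x−vt)/(2√(Dt)) = (83.4 − 132.66)/104.9 = -0.4696; ½·erfc(-0.4696) = 0.7467.
C = 14.4 × 0.7467 = 10.8 mg/L.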